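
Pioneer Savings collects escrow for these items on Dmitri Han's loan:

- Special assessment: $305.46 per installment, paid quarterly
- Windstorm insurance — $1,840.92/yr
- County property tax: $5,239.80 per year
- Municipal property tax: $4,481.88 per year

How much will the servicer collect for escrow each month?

Special assessment = $305.46 × 4 = $1,221.84 per year
Windstorm insurance = $1,840.92 per year
County property tax = $5,239.80 per year
Municipal property tax = $4,481.88 per year
Annual escrow total = $1,221.84 + $1,840.92 + $5,239.80 + $4,481.88 = $12,784.44
Base monthly escrow = $12,784.44 ÷ 12 = $1,065.37

$1,065.37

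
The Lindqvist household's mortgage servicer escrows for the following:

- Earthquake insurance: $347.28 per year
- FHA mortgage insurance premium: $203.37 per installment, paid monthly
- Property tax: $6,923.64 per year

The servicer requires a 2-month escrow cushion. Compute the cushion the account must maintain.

Earthquake insurance — $347.28 annually
FHA mortgage insurance premium — $203.37 × 12 = $2,440.44 annually
Property tax — $6,923.64 annually
Yearly total = $347.28 + $2,440.44 + $6,923.64 = $9,711.36
Monthly = $9,711.36 ÷ 12 = $809.28
Reserve = 2 × $809.28 = $1,618.56

$1,618.56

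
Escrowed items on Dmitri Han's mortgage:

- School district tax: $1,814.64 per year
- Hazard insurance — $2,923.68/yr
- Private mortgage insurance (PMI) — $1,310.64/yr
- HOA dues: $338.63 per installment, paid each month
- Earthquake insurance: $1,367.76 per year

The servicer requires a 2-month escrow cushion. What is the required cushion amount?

School district tax: $1,814.64 annually
Hazard insurance: $2,923.68 annually
Private mortgage insurance (PMI): $1,310.64 annually
HOA dues: $338.63 × 12 = $4,063.56 annually
Earthquake insurance: $1,367.76 annually
Yearly total = $11,480.28
Monthly escrow = $11,480.28 ÷ 12 = $956.69
Required cushion = 2 × $956.69 = $1,913.38

$1,913.38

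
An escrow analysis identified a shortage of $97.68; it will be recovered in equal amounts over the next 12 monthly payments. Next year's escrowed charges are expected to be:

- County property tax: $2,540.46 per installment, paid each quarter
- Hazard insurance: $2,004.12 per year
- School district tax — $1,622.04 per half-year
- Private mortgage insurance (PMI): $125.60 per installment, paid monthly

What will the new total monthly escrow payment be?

County property tax — $2,540.46 × 4 = $10,161.84
Hazard insurance — $2,004.12
School district tax — $1,622.04 × 2 = $3,244.08
Private mortgage insurance (PMI) — $125.60 × 12 = $1,507.20
Total annual escrow = $10,161.84 + $2,004.12 + $3,244.08 + $1,507.20 = $16,917.24
Base monthly escrow = $16,917.24 ÷ 12 = $1,409.77
Monthly shortage recovery: $97.68 ÷ 12 = $8.14
New monthly escrow = $1,409.77 + $8.14 = $1,417.91

$1,417.91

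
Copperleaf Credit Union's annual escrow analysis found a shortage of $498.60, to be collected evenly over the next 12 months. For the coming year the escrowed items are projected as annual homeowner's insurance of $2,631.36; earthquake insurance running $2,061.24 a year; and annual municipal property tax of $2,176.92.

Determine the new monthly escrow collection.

Homeowner's insurance = $2,631.36
Earthquake insurance = $2,061.24
Municipal property tax = $2,176.92
Annual escrow total = $6,869.52
Per month = $6,869.52 / 12 = $572.46
Shortage per month = $498.60 / 12 = $41.55
Adjusted monthly = $572.46 + $41.55 = $614.01

$614.01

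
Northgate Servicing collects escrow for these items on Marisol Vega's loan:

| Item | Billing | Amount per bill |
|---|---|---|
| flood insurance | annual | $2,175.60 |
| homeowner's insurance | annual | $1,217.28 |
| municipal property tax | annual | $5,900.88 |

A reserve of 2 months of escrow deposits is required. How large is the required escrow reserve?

Flood insurance — $2,175.60 annually
Homeowner's insurance — $1,217.28 annually
Municipal property tax — $5,900.88 annually
Annual escrow total = $9,293.76
Per month = $9,293.76 ÷ 12 = $774.48
Reserve = 2 × $774.48 = $1,548.96

$1,548.96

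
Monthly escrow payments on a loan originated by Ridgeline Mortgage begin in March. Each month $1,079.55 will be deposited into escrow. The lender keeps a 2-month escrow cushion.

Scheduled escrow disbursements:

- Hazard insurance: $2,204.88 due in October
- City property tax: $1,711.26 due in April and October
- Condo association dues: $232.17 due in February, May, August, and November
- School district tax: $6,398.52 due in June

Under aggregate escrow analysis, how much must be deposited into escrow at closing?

$6,182.85

Cushion = 2 × $1,079.55 = $2,159.10
Trial balance (start $0, +$1,079.55 each month, − disbursements):
  Mar: +$1,079.55 → $1,079.55
  Apr: +$1,079.55 − $1,711.26 → $447.84
  May: +$1,079.55 − $232.17 → $1,295.22
  Jun: +$1,079.55 − $6,398.52 → -$4,023.75
  Jul: +$1,079.55 → -$2,944.20
  Aug: +$1,079.55 − $232.17 → -$2,096.82
  Sep: +$1,079.55 → -$1,017.27
  Oct: +$1,079.55 − $3,916.14 → -$3,853.86
  Nov: +$1,079.55 − $232.17 → -$3,006.48
  Dec: +$1,079.55 → -$1,926.93
  Jan: +$1,079.55 → -$847.38
  Feb: +$1,079.55 − $232.17 → $0.00
Lowest trial balance = -$4,023.75 (Jun)
Initial deposit = cushion − low point = $2,159.10 − (-$4,023.75) = $6,182.85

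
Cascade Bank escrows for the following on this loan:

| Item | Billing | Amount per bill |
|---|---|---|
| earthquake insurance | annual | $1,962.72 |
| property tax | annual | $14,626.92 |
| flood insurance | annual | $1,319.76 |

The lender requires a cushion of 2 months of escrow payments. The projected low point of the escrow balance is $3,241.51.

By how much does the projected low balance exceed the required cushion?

$256.61

Earthquake insurance: $1,962.72 annually
Property tax: $14,626.92 annually
Flood insurance: $1,319.76 annually
Annual escrow total = $17,909.40
Monthly escrow = $17,909.40 / 12 = $1,492.45
Required reserve = 2 × $1,492.45 = $2,984.90
Surplus = $3,241.51 − $2,984.90 = $256.61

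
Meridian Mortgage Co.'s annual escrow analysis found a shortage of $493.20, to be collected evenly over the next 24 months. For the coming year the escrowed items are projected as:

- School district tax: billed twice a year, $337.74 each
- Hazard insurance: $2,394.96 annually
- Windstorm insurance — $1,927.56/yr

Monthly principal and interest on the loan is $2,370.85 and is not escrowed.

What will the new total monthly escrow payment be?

School district tax — $337.74 × 2 = $675.48
Hazard insurance — $2,394.96
Windstorm insurance — $1,927.56
Annual escrow total = $675.48 + $2,394.96 + $1,927.56 = $4,998.00
Base monthly escrow = $4,998.00 ÷ 12 = $416.50
Shortage per month = $493.20 ÷ 24 = $20.55
New monthly escrow = $416.50 + $20.55 = $437.05

$437.05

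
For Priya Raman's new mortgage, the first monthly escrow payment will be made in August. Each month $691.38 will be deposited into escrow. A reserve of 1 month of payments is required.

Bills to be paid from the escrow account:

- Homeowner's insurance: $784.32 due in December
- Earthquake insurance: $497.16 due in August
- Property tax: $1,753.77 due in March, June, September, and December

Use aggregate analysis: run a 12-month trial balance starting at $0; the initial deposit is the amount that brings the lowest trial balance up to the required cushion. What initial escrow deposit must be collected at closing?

Cushion = 1 × $691.38 = $691.38
Trial balance (start $0, +$691.38 each month, − disbursements):
  Aug: +$691.38 − $497.16 → $194.22
  Sep: +$691.38 − $1,753.77 → -$868.17
  Oct: +$691.38 → -$176.79
  Nov: +$691.38 → $514.59
  Dec: +$691.38 − $2,538.09 → -$1,332.12
  Jan: +$691.38 → -$640.74
  Feb: +$691.38 → $50.64
  Mar: +$691.38 − $1,753.77 → -$1,011.75
  Apr: +$691.38 → -$320.37
  May: +$691.38 → $371.01
  Jun: +$691.38 − $1,753.77 → -$691.38
  Jul: +$691.38 → $0.00
Lowest trial balance = -$1,332.12 (Dec)
Initial deposit = cushion − low point = $691.38 − (-$1,332.12) = $2,023.50

$2,023.50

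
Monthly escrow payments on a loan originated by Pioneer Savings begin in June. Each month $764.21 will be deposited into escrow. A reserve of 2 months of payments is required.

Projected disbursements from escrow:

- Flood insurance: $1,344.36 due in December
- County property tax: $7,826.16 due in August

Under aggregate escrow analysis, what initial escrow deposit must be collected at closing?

Cushion = 2 × $764.21 = $1,528.42
Trial balance (start $0, +$764.21 each month, − disbursements):
  Jun: +$764.21 → $764.21
  Jul: +$764.21 → $1,528.42
  Aug: +$764.21 − $7,826.16 → -$5,533.53
  Sep: +$764.21 → -$4,769.32
  Oct: +$764.21 → -$4,005.11
  Nov: +$764.21 → -$3,240.90
  Dec: +$764.21 − $1,344.36 → -$3,821.05
  Jan: +$764.21 → -$3,056.84
  Feb: +$764.21 → -$2,292.63
  Mar: +$764.21 → -$1,528.42
  Apr: +$764.21 → -$764.21
  May: +$764.21 → $0.00
Lowest trial balance = -$5,533.53 (Aug)
Initial deposit = cushion − low point = $1,528.42 − (-$5,533.53) = $7,061.95

$7,061.95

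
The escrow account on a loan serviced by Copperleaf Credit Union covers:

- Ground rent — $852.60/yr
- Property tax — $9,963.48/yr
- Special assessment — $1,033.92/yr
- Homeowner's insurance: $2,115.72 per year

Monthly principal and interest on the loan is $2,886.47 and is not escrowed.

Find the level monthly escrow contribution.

Ground rent = $852.60/yr
Property tax = $9,963.48/yr
Special assessment = $1,033.92/yr
Homeowner's insurance = $2,115.72/yr
Total annual escrow = $13,965.72
Base monthly escrow = $13,965.72 / 12 = $1,163.81

$1,163.81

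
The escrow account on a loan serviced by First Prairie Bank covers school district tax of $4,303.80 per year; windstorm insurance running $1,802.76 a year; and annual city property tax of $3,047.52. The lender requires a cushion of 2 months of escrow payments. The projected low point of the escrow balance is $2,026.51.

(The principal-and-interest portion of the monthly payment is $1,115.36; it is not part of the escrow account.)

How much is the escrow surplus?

School district tax: $4,303.80 annually
Windstorm insurance: $1,802.76 annually
City property tax: $3,047.52 annually
Combined annual = $9,154.08
Per month = $9,154.08 / 12 = $762.84
Cushion = 2 × $762.84 = $1,525.68
Excess over cushion: $2,026.51 − $1,525.68 = $500.83

$500.83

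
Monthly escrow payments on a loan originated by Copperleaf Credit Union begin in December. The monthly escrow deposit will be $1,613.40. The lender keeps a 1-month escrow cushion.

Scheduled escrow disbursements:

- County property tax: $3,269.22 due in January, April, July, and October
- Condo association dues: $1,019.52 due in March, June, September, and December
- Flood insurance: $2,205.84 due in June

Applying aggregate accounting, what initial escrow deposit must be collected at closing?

Cushion = 1 × $1,613.40 = $1,613.40
Trial balance (start $0, +$1,613.40 each month, − disbursements):
  Dec: +$1,613.40 − $1,019.52 → $593.88
  Jan: +$1,613.40 − $3,269.22 → -$1,061.94
  Feb: +$1,613.40 → $551.46
  Mar: +$1,613.40 − $1,019.52 → $1,145.34
  Apr: +$1,613.40 − $3,269.22 → -$510.48
  May: +$1,613.40 → $1,102.92
  Jun: +$1,613.40 − $3,225.36 → -$509.04
  Jul: +$1,613.40 − $3,269.22 → -$2,164.86
  Aug: +$1,613.40 → -$551.46
  Sep: +$1,613.40 − $1,019.52 → $42.42
  Oct: +$1,613.40 − $3,269.22 → -$1,613.40
  Nov: +$1,613.40 → $0.00
Lowest trial balance = -$2,164.86 (Jul)
Initial deposit = cushion − low point = $1,613.40 − (-$2,164.86) = $3,778.26

$3,778.26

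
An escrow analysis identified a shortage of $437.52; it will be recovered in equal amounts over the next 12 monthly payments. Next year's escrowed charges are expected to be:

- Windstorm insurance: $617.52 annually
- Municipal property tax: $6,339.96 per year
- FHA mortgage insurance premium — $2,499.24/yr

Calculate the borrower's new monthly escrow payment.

$824.52

Windstorm insurance — $617.52/yr
Municipal property tax — $6,339.96/yr
FHA mortgage insurance premium — $2,499.24/yr
Yearly total = $617.52 + $6,339.96 + $2,499.24 = $9,456.72
Monthly escrow = $9,456.72 ÷ 12 = $788.06
Shortage spread = $437.52 ÷ 12 = $36.46/mo
Adjusted monthly = $788.06 + $36.46 = $824.52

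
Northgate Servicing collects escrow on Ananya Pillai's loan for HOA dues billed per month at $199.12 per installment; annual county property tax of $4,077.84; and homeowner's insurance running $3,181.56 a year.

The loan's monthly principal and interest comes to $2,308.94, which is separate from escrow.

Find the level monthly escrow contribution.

$804.07

HOA dues = $199.12 × 12 = $2,389.44/yr
County property tax = $4,077.84/yr
Homeowner's insurance = $3,181.56/yr
Total per year = $9,648.84
Per month = $9,648.84 ÷ 12 = $804.07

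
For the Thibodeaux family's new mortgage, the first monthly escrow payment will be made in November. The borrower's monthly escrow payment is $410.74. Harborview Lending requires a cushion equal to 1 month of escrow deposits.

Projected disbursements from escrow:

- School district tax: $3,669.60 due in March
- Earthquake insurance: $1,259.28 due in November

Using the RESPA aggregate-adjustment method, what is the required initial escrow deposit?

Cushion = 1 × $410.74 = $410.74
Trial balance (start $0, +$410.74 each month, − disbursements):
  Nov: +$410.74 − $1,259.28 → -$848.54
  Dec: +$410.74 → -$437.80
  Jan: +$410.74 → -$27.06
  Feb: +$410.74 → $383.68
  Mar: +$410.74 − $3,669.60 → -$2,875.18
  Apr: +$410.74 → -$2,464.44
  May: +$410.74 → -$2,053.70
  Jun: +$410.74 → -$1,642.96
  Jul: +$410.74 → -$1,232.22
  Aug: +$410.74 → -$821.48
  Sep: +$410.74 → -$410.74
  Oct: +$410.74 → $0.00
Lowest trial balance = -$2,875.18 (Mar)
Initial deposit = cushion − low point = $410.74 − (-$2,875.18) = $3,285.92

$3,285.92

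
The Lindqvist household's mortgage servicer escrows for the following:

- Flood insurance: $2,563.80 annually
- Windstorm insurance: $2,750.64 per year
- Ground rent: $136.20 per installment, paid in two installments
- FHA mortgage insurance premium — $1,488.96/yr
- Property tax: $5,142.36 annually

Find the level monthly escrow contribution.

$1,018.18

Flood insurance — $2,563.80 annually
Windstorm insurance — $2,750.64 annually
Ground rent — $136.20 × 2 = $272.40 annually
FHA mortgage insurance premium — $1,488.96 annually
Property tax — $5,142.36 annually
Annual escrow total = $12,218.16
Base monthly escrow = $12,218.16 / 12 = $1,018.18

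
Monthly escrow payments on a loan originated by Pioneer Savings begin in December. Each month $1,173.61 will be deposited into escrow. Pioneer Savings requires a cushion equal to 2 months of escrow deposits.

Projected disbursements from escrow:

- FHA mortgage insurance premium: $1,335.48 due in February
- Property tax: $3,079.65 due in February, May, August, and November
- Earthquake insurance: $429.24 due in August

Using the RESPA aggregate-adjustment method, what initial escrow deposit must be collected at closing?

$3,241.52

Cushion = 2 × $1,173.61 = $2,347.22
Trial balance (start $0, +$1,173.61 each month, − disbursements):
  Dec: +$1,173.61 → $1,173.61
  Jan: +$1,173.61 → $2,347.22
  Feb: +$1,173.61 − $4,415.13 → -$894.30
  Mar: +$1,173.61 → $279.31
  Apr: +$1,173.61 → $1,452.92
  May: +$1,173.61 − $3,079.65 → -$453.12
  Jun: +$1,173.61 → $720.49
  Jul: +$1,173.61 → $1,894.10
  Aug: +$1,173.61 − $3,508.89 → -$441.18
  Sep: +$1,173.61 → $732.43
  Oct: +$1,173.61 → $1,906.04
  Nov: +$1,173.61 − $3,079.65 → $0.00
Lowest trial balance = -$894.30 (Feb)
Initial deposit = cushion − low point = $2,347.22 − (-$894.30) = $3,241.52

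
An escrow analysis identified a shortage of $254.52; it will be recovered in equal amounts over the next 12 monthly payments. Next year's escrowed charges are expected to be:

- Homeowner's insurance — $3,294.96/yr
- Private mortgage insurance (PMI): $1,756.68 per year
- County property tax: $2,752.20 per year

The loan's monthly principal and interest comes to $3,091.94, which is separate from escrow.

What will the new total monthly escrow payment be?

Homeowner's insurance: $3,294.96
Private mortgage insurance (PMI): $1,756.68
County property tax: $2,752.20
Total annual escrow = $7,803.84
Per month = $7,803.84 ÷ 12 = $650.32
Shortage per month = $254.52 ÷ 12 = $21.21
New monthly escrow = $650.32 + $21.21 = $671.53

$671.53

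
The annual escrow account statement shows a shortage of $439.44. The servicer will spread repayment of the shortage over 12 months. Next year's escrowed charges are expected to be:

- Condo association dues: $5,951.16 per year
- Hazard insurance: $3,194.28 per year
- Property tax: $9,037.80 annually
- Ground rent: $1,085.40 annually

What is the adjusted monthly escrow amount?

Condo association dues: $5,951.16 per year
Hazard insurance: $3,194.28 per year
Property tax: $9,037.80 per year
Ground rent: $1,085.40 per year
Total annual escrow = $19,268.64
Per month = $19,268.64 ÷ 12 = $1,605.72
Shortage spread = $439.44 ÷ 12 = $36.62/mo
New monthly escrow = $1,605.72 + $36.62 = $1,642.34

$1,642.34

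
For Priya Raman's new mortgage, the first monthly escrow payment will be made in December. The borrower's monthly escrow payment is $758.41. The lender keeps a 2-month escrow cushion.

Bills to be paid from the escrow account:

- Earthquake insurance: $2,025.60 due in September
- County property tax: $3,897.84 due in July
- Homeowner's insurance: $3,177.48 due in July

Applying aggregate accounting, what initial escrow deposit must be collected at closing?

Cushion = 2 × $758.41 = $1,516.82
Trial balance (start $0, +$758.41 each month, − disbursements):
  Dec: +$758.41 → $758.41
  Jan: +$758.41 → $1,516.82
  Feb: +$758.41 → $2,275.23
  Mar: +$758.41 → $3,033.64
  Apr: +$758.41 → $3,792.05
  May: +$758.41 → $4,550.46
  Jun: +$758.41 → $5,308.87
  Jul: +$758.41 − $7,075.32 → -$1,008.04
  Aug: +$758.41 → -$249.63
  Sep: +$758.41 − $2,025.60 → -$1,516.82
  Oct: +$758.41 → -$758.41
  Nov: +$758.41 → $0.00
Lowest trial balance = -$1,516.82 (Sep)
Initial deposit = cushion − low point = $1,516.82 − (-$1,516.82) = $3,033.64

$3,033.64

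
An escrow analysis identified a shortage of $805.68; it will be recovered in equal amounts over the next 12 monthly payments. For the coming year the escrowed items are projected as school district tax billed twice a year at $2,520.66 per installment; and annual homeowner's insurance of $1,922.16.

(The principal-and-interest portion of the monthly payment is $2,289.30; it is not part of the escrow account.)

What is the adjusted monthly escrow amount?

School district tax — $2,520.66 × 2 = $5,041.32 per year
Homeowner's insurance — $1,922.16 per year
Yearly total = $6,963.48
Monthly escrow = $6,963.48 / 12 = $580.29
Monthly shortage recovery: $805.68 ÷ 12 = $67.14
Adjusted monthly = $580.29 + $67.14 = $647.43

$647.43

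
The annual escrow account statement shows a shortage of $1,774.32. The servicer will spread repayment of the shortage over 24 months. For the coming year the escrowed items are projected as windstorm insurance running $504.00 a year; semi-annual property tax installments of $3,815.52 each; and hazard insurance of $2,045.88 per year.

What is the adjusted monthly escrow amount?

Windstorm insurance — $504.00 per year
Property tax — $3,815.52 × 2 = $7,631.04 per year
Hazard insurance — $2,045.88 per year
Annual escrow total = $10,180.92
Monthly escrow = $10,180.92 ÷ 12 = $848.41
Shortage spread = $1,774.32 ÷ 24 = $73.93/mo
New monthly escrow = $848.41 + $73.93 = $922.34

$922.34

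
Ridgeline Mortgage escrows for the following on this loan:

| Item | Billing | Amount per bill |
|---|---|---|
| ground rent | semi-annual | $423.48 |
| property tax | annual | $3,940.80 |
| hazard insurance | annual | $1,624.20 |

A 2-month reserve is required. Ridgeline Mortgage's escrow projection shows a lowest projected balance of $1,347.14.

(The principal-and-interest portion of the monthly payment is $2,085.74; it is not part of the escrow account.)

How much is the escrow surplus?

Ground rent = $423.48 × 2 = $846.96 annually
Property tax = $3,940.80 annually
Hazard insurance = $1,624.20 annually
Annual escrow total = $846.96 + $3,940.80 + $1,624.20 = $6,411.96
Monthly escrow = $6,411.96 ÷ 12 = $534.33
Required cushion = 2 × $534.33 = $1,068.66
Excess over cushion: $1,347.14 − $1,068.66 = $278.48

$278.48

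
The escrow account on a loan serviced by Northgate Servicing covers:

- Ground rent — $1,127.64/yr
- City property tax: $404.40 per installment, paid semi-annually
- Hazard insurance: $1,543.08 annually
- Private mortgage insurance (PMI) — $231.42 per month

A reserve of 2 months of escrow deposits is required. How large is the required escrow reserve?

Ground rent: $1,127.64 per year
City property tax: $404.40 × 2 = $808.80 per year
Hazard insurance: $1,543.08 per year
Private mortgage insurance (PMI): $231.42 × 12 = $2,777.04 per year
Combined annual = $1,127.64 + $808.80 + $1,543.08 + $2,777.04 = $6,256.56
Per month = $6,256.56 / 12 = $521.38
Required cushion = 2 × $521.38 = $1,042.76

$1,042.76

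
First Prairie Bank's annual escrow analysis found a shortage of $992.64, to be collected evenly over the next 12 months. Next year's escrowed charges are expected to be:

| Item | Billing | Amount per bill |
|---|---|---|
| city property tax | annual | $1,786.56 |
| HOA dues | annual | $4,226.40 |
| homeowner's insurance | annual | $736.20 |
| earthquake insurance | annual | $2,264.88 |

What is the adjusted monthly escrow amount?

$833.89

City property tax = $1,786.56 per year
HOA dues = $4,226.40 per year
Homeowner's insurance = $736.20 per year
Earthquake insurance = $2,264.88 per year
Yearly total = $1,786.56 + $4,226.40 + $736.20 + $2,264.88 = $9,014.04
Base monthly escrow = $9,014.04 / 12 = $751.17
Shortage per month = $992.64 ÷ 12 = $82.72
New monthly escrow = $751.17 + $82.72 = $833.89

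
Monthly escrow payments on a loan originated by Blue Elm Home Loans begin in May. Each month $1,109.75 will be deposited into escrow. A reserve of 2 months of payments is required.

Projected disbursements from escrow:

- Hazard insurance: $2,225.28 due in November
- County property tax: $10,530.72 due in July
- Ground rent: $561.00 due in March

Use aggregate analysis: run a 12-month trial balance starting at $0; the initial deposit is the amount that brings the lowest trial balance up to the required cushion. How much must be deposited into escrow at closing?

$9,420.97

Cushion = 2 × $1,109.75 = $2,219.50
Trial balance (start $0, +$1,109.75 each month, − disbursements):
  May: +$1,109.75 → $1,109.75
  Jun: +$1,109.75 → $2,219.50
  Jul: +$1,109.75 − $10,530.72 → -$7,201.47
  Aug: +$1,109.75 → -$6,091.72
  Sep: +$1,109.75 → -$4,981.97
  Oct: +$1,109.75 → -$3,872.22
  Nov: +$1,109.75 − $2,225.28 → -$4,987.75
  Dec: +$1,109.75 → -$3,878.00
  Jan: +$1,109.75 → -$2,768.25
  Feb: +$1,109.75 → -$1,658.50
  Mar: +$1,109.75 − $561.00 → -$1,109.75
  Apr: +$1,109.75 → $0.00
Lowest trial balance = -$7,201.47 (Jul)
Initial deposit = cushion − low point = $2,219.50 − (-$7,201.47) = $9,420.97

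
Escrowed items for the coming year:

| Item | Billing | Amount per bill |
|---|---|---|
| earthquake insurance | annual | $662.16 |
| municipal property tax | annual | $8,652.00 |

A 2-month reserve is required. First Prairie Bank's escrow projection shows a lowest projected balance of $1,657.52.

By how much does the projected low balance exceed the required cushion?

Earthquake insurance: $662.16 per year
Municipal property tax: $8,652.00 per year
Yearly total = $662.16 + $8,652.00 = $9,314.16
Monthly escrow = $9,314.16 / 12 = $776.18
Cushion = 2 × $776.18 = $1,552.36
Excess over cushion: $1,657.52 − $1,552.36 = $105.16

$105.16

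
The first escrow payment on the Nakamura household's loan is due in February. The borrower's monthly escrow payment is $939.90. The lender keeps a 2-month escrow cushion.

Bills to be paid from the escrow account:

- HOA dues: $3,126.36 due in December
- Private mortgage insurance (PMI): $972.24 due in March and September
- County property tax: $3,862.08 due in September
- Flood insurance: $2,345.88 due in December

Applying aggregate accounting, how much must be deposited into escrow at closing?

$2,819.70

Cushion = 2 × $939.90 = $1,879.80
Trial balance (start $0, +$939.90 each month, − disbursements):
  Feb: +$939.90 → $939.90
  Mar: +$939.90 − $972.24 → $907.56
  Apr: +$939.90 → $1,847.46
  May: +$939.90 → $2,787.36
  Jun: +$939.90 → $3,727.26
  Jul: +$939.90 → $4,667.16
  Aug: +$939.90 → $5,607.06
  Sep: +$939.90 − $4,834.32 → $1,712.64
  Oct: +$939.90 → $2,652.54
  Nov: +$939.90 → $3,592.44
  Dec: +$939.90 − $5,472.24 → -$939.90
  Jan: +$939.90 → $0.00
Lowest trial balance = -$939.90 (Dec)
Initial deposit = cushion − low point = $1,879.80 − (-$939.90) = $2,819.70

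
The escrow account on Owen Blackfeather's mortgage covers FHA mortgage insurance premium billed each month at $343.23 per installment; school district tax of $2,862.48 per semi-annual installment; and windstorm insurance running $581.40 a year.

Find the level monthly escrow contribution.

$868.76

FHA mortgage insurance premium = $343.23 × 12 = $4,118.76/yr
School district tax = $2,862.48 × 2 = $5,724.96/yr
Windstorm insurance = $581.40/yr
Annual escrow total = $4,118.76 + $5,724.96 + $581.40 = $10,425.12
Base monthly escrow = $10,425.12 ÷ 12 = $868.76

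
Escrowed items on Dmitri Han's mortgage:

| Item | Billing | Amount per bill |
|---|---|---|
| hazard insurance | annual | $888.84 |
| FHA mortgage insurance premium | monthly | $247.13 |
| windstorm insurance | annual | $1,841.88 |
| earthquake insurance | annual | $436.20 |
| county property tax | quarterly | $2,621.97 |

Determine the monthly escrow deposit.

Hazard insurance: $888.84
FHA mortgage insurance premium: $247.13 × 12 = $2,965.56
Windstorm insurance: $1,841.88
Earthquake insurance: $436.20
County property tax: $2,621.97 × 4 = $10,487.88
Total per year = $16,620.36
Monthly = $16,620.36 / 12 = $1,385.03

$1,385.03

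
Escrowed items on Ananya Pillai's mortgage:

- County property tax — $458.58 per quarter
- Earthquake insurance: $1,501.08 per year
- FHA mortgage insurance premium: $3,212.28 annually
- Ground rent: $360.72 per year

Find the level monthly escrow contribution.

$575.70

County property tax = $458.58 × 4 = $1,834.32/yr
Earthquake insurance = $1,501.08/yr
FHA mortgage insurance premium = $3,212.28/yr
Ground rent = $360.72/yr
Yearly total = $1,834.32 + $1,501.08 + $3,212.28 + $360.72 = $6,908.40
Monthly escrow = $6,908.40 ÷ 12 = $575.70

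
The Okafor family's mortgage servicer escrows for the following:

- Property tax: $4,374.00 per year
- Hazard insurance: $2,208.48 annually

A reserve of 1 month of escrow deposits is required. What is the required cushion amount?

$548.54

Property tax: $4,374.00/yr
Hazard insurance: $2,208.48/yr
Total per year = $4,374.00 + $2,208.48 = $6,582.48
Monthly = $6,582.48 / 12 = $548.54
Required cushion = 1 × $548.54 = $548.54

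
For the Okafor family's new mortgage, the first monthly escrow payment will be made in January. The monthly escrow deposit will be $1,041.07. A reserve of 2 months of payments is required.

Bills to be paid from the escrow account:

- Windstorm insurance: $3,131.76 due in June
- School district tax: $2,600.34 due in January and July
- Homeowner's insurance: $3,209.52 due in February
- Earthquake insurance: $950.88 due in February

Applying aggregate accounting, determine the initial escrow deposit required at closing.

$7,287.49

Cushion = 2 × $1,041.07 = $2,082.14
Trial balance (start $0, +$1,041.07 each month, − disbursements):
  Jan: +$1,041.07 − $2,600.34 → -$1,559.27
  Feb: +$1,041.07 − $4,160.40 → -$4,678.60
  Mar: +$1,041.07 → -$3,637.53
  Apr: +$1,041.07 → -$2,596.46
  May: +$1,041.07 → -$1,555.39
  Jun: +$1,041.07 − $3,131.76 → -$3,646.08
  Jul: +$1,041.07 − $2,600.34 → -$5,205.35
  Aug: +$1,041.07 → -$4,164.28
  Sep: +$1,041.07 → -$3,123.21
  Oct: +$1,041.07 → -$2,082.14
  Nov: +$1,041.07 → -$1,041.07
  Dec: +$1,041.07 → $0.00
Lowest trial balance = -$5,205.35 (Jul)
Initial deposit = cushion − low point = $2,082.14 − (-$5,205.35) = $7,287.49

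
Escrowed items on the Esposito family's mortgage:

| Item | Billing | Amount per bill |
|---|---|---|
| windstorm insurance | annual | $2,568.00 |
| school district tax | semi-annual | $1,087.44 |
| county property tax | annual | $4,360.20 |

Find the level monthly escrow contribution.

Windstorm insurance — $2,568.00 per year
School district tax — $1,087.44 × 2 = $2,174.88 per year
County property tax — $4,360.20 per year
Annual escrow total = $9,103.08
Base monthly escrow = $9,103.08 ÷ 12 = $758.59

$758.59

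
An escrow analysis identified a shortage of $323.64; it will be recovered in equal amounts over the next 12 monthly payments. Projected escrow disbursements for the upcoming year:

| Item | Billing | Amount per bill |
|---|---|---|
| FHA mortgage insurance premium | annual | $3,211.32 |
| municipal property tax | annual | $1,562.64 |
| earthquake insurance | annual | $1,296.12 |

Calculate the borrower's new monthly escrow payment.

FHA mortgage insurance premium: $3,211.32/yr
Municipal property tax: $1,562.64/yr
Earthquake insurance: $1,296.12/yr
Yearly total = $3,211.32 + $1,562.64 + $1,296.12 = $6,070.08
Per month = $6,070.08 ÷ 12 = $505.84
Monthly shortage recovery: $323.64 / 12 = $26.97
Adjusted monthly = $505.84 + $26.97 = $532.81

$532.81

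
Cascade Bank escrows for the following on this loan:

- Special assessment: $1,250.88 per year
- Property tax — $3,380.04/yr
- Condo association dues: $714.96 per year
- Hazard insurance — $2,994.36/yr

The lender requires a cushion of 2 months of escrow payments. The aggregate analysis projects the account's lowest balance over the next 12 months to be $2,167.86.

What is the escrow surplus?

$777.82

Special assessment — $1,250.88 per year
Property tax — $3,380.04 per year
Condo association dues — $714.96 per year
Hazard insurance — $2,994.36 per year
Combined annual = $1,250.88 + $3,380.04 + $714.96 + $2,994.36 = $8,340.24
Monthly escrow = $8,340.24 ÷ 12 = $695.02
Required cushion = 2 × $695.02 = $1,390.04
Surplus = $2,167.86 − $1,390.04 = $777.82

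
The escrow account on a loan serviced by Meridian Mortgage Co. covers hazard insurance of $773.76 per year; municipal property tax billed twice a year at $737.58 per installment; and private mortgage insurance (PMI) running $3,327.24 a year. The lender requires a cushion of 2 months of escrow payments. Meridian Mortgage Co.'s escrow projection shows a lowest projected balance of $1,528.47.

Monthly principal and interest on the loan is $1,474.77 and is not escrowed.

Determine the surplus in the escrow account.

$599.11

Hazard insurance — $773.76 per year
Municipal property tax — $737.58 × 2 = $1,475.16 per year
Private mortgage insurance (PMI) — $3,327.24 per year
Total annual escrow = $773.76 + $1,475.16 + $3,327.24 = $5,576.16
Base monthly escrow = $5,576.16 / 12 = $464.68
Cushion = 2 × $464.68 = $929.36
Excess over cushion: $1,528.47 − $929.36 = $599.11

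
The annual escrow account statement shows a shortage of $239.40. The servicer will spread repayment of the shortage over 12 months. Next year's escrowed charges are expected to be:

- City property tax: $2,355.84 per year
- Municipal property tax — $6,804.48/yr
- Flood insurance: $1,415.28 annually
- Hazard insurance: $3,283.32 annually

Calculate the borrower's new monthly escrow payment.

$1,174.86

City property tax — $2,355.84
Municipal property tax — $6,804.48
Flood insurance — $1,415.28
Hazard insurance — $3,283.32
Annual escrow total = $13,858.92
Monthly = $13,858.92 / 12 = $1,154.91
Monthly shortage recovery: $239.40 ÷ 12 = $19.95
New monthly escrow = $1,154.91 + $19.95 = $1,174.86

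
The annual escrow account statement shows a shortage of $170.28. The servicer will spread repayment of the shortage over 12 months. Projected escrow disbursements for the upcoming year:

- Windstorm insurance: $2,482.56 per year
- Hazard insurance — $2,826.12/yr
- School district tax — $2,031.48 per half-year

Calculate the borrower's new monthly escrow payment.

Windstorm insurance: $2,482.56
Hazard insurance: $2,826.12
School district tax: $2,031.48 × 2 = $4,062.96
Yearly total = $2,482.56 + $2,826.12 + $4,062.96 = $9,371.64
Monthly escrow = $9,371.64 ÷ 12 = $780.97
Shortage per month = $170.28 ÷ 12 = $14.19
New monthly escrow = $780.97 + $14.19 = $795.16

$795.16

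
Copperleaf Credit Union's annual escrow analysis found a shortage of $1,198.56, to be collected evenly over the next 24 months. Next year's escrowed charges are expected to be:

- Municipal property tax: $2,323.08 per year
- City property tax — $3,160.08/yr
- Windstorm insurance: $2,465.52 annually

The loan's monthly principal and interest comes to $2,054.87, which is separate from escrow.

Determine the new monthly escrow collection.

Municipal property tax — $2,323.08 annually
City property tax — $3,160.08 annually
Windstorm insurance — $2,465.52 annually
Combined annual = $2,323.08 + $3,160.08 + $2,465.52 = $7,948.68
Base monthly escrow = $7,948.68 / 12 = $662.39
Monthly shortage recovery: $1,198.56 / 24 = $49.94
Adjusted monthly = $662.39 + $49.94 = $712.33

$712.33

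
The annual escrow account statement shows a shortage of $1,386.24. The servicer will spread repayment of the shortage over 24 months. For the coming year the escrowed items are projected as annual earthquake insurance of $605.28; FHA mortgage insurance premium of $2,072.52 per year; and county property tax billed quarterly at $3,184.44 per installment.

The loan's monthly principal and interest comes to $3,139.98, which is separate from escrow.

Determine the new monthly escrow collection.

$1,342.39

Earthquake insurance = $605.28 per year
FHA mortgage insurance premium = $2,072.52 per year
County property tax = $3,184.44 × 4 = $12,737.76 per year
Annual escrow total = $605.28 + $2,072.52 + $12,737.76 = $15,415.56
Monthly escrow = $15,415.56 / 12 = $1,284.63
Monthly shortage recovery: $1,386.24 / 24 = $57.76
Adjusted monthly = $1,284.63 + $57.76 = $1,342.39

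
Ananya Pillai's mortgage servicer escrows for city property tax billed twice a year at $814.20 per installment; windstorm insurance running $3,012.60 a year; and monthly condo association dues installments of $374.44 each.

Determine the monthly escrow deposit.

City property tax = $814.20 × 2 = $1,628.40/yr
Windstorm insurance = $3,012.60/yr
Condo association dues = $374.44 × 12 = $4,493.28/yr
Annual escrow total = $1,628.40 + $3,012.60 + $4,493.28 = $9,134.28
Per month = $9,134.28 ÷ 12 = $761.19

$761.19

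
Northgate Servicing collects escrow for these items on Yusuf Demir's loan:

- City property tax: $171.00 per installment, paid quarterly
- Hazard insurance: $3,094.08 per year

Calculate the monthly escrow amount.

$314.84

City property tax — $171.00 × 4 = $684.00 annually
Hazard insurance — $3,094.08 annually
Annual escrow total = $684.00 + $3,094.08 = $3,778.08
Monthly = $3,778.08 / 12 = $314.84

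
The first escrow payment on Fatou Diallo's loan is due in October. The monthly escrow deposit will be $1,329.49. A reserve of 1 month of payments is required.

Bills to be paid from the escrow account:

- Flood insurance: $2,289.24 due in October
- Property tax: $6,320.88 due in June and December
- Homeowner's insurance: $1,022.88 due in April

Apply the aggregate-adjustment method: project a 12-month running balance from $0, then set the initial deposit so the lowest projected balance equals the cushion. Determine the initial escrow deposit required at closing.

Cushion = 1 × $1,329.49 = $1,329.49
Trial balance (start $0, +$1,329.49 each month, − disbursements):
  Oct: +$1,329.49 − $2,289.24 → -$959.75
  Nov: +$1,329.49 → $369.74
  Dec: +$1,329.49 − $6,320.88 → -$4,621.65
  Jan: +$1,329.49 → -$3,292.16
  Feb: +$1,329.49 → -$1,962.67
  Mar: +$1,329.49 → -$633.18
  Apr: +$1,329.49 − $1,022.88 → -$326.57
  May: +$1,329.49 → $1,002.92
  Jun: +$1,329.49 − $6,320.88 → -$3,988.47
  Jul: +$1,329.49 → -$2,658.98
  Aug: +$1,329.49 → -$1,329.49
  Sep: +$1,329.49 → $0.00
Lowest trial balance = -$4,621.65 (Dec)
Initial deposit = cushion − low point = $1,329.49 − (-$4,621.65) = $5,951.14

$5,951.14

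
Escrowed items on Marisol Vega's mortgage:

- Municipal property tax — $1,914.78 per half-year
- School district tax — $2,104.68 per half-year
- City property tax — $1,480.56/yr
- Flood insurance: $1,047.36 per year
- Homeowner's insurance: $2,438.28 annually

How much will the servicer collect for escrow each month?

$1,083.76

Municipal property tax — $1,914.78 × 2 = $3,829.56
School district tax — $2,104.68 × 2 = $4,209.36
City property tax — $1,480.56
Flood insurance — $1,047.36
Homeowner's insurance — $2,438.28
Total annual escrow = $3,829.56 + $4,209.36 + $1,480.56 + $1,047.36 + $2,438.28 = $13,005.12
Monthly = $13,005.12 / 12 = $1,083.76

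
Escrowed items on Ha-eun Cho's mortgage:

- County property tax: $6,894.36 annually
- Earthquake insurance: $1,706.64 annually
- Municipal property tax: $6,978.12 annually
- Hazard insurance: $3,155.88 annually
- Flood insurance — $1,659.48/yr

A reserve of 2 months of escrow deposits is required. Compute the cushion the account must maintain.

County property tax — $6,894.36
Earthquake insurance — $1,706.64
Municipal property tax — $6,978.12
Hazard insurance — $3,155.88
Flood insurance — $1,659.48
Annual escrow total = $6,894.36 + $1,706.64 + $6,978.12 + $3,155.88 + $1,659.48 = $20,394.48
Per month = $20,394.48 ÷ 12 = $1,699.54
Required cushion = 2 × $1,699.54 = $3,399.08

$3,399.08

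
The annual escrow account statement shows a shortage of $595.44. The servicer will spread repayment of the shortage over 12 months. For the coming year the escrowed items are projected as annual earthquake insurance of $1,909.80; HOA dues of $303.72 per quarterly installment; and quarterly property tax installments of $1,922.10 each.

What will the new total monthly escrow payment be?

$950.71

Earthquake insurance = $1,909.80 per year
HOA dues = $303.72 × 4 = $1,214.88 per year
Property tax = $1,922.10 × 4 = $7,688.40 per year
Combined annual = $1,909.80 + $1,214.88 + $7,688.40 = $10,813.08
Per month = $10,813.08 / 12 = $901.09
Shortage per month = $595.44 / 12 = $49.62
Adjusted monthly = $901.09 + $49.62 = $950.71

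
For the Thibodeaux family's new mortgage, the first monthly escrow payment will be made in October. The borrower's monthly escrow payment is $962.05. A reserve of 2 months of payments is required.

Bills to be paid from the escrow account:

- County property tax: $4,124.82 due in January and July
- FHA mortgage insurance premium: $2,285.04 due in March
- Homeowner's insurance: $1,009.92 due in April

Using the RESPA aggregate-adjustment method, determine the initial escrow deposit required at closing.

Cushion = 2 × $962.05 = $1,924.10
Trial balance (start $0, +$962.05 each month, − disbursements):
  Oct: +$962.05 → $962.05
  Nov: +$962.05 → $1,924.10
  Dec: +$962.05 → $2,886.15
  Jan: +$962.05 − $4,124.82 → -$276.62
  Feb: +$962.05 → $685.43
  Mar: +$962.05 − $2,285.04 → -$637.56
  Apr: +$962.05 − $1,009.92 → -$685.43
  May: +$962.05 → $276.62
  Jun: +$962.05 → $1,238.67
  Jul: +$962.05 − $4,124.82 → -$1,924.10
  Aug: +$962.05 → -$962.05
  Sep: +$962.05 → $0.00
Lowest trial balance = -$1,924.10 (Jul)
Initial deposit = cushion − low point = $1,924.10 − (-$1,924.10) = $3,848.20

$3,848.20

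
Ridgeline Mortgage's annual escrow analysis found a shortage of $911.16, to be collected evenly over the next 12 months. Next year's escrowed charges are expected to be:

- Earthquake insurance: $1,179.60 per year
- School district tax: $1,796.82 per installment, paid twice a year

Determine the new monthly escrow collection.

Earthquake insurance = $1,179.60 annually
School district tax = $1,796.82 × 2 = $3,593.64 annually
Combined annual = $1,179.60 + $3,593.64 = $4,773.24
Monthly escrow = $4,773.24 / 12 = $397.77
Monthly shortage recovery: $911.16 ÷ 12 = $75.93
New monthly escrow = $397.77 + $75.93 = $473.70

$473.70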